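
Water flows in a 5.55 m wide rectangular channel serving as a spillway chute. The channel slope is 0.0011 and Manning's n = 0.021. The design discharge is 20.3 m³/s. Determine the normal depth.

Manning's equation rearranged: A R^(2/3) = nQ / (1·√S) = 0.021 × 20.3 / (√0.0011) = 12.85.
Try y = 1.47 m: A R^(2/3) = 7.945 — low.
Try y = 2.07 m: A R^(2/3) = 12.87 — close enough.

y_n = 2.07 m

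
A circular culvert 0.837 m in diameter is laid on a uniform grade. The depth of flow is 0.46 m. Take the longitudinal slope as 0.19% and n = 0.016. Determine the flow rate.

Q = 0.309 m³/s

For a circular section of diameter D = 0.837 m at depth y = 0.46 m, the central angle is θ = 2 arccos(1 − 2y/D) = 3.34 rad. Then A = (D²/8)(θ − sin θ) = 0.3098 m² and P = Dθ/2 = 1.398 m.
Hydraulic radius R = A/P = 0.3098/1.398 = 0.2216 m.
Manning's equation: Q = (1/n) A R^(2/3) S^(1/2) = (1/0.016) × 0.3098 × 0.2216^(2/3) × 0.0019^(1/2) = 0.309 m³/s.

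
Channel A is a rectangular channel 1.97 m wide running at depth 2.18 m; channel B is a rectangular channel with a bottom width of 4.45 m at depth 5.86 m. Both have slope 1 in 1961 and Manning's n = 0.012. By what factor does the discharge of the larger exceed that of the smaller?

10.8

Channel A: Flow area A = b·y = 1.97 × 2.18 = 4.295 m². Wetted perimeter P = b + 2y = 1.97 + 2×2.18 = 6.33 m. Hydraulic radius R = A/P = 4.295/6.33 = 0.6785 m. Q_A = (1/0.012)·4.295·0.6785^(2/3)·√0.0005099 = 6.24 m³/s.
Channel B: Flow area A = b·y = 4.45 × 5.86 = 26.08 m². Wetted perimeter P = b + 2y = 4.45 + 2×5.86 = 16.17 m. Hydraulic radius R = A/P = 26.08/16.17 = 1.613 m. Q_B = (1/0.012)·26.08·1.613^(2/3)·√0.0005099 = 67.48 m³/s.
The larger discharge is 67.48 m³/s and the smaller is 6.24 m³/s; the ratio is 10.8.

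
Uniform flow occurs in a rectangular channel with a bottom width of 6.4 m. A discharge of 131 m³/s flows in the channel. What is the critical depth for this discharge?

y_c = 3.5 m

For a rectangular channel, critical depth y_c = (q²/g)^(1/3) where q = Q/b = 131/6.4 = 20.47 m²/s.
So y_c = (20.47²/9.81)^(1/3) = 3.5 m.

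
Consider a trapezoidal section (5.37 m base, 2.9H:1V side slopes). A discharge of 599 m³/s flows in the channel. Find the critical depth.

At critical depth, Q² T / (g A³) = 1, i.e. A³/T = Q²/g = 599²/9.81 = 36580.
Trying y = 3.86 m: A³/T = 9416 — too small.
Trying y = 6.7 m: A³/T = 103700 — too large.
Trying y = 5.29 m: A³/T = 36480 — ≈ 36580.

y_c = 5.29 m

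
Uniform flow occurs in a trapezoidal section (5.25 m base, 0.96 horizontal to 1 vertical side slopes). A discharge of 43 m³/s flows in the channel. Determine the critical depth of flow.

At critical depth, Q² T / (g A³) = 1, i.e. A³/T = Q²/g = 43²/9.81 = 188.5.
Trying y = 1.92 m: A³/T = 282.7 — too large.
Trying y = 1.7 m: A³/T = 188.1 — matches.

y_c = 1.7 m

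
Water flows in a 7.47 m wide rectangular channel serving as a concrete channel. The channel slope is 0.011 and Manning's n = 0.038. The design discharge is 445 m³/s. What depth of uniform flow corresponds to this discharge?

Manning's equation rearranged: A R^(2/3) = nQ / (1·√S) = 0.038 × 445 / (√0.011) = 161.2.
At y = 12 m: A R^(2/3) = 180.1 — high.
At y = 10.9 m: A R^(2/3) = 161.1 — ≈ 161.2.

y_n = 10.9 m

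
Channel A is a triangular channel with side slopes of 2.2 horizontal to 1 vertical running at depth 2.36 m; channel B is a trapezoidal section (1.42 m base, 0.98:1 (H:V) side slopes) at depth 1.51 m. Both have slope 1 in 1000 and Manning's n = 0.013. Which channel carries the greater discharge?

channel A

Channel A: For a triangular section with side slope z = 2.2: A = zy² = 2.2×2.36² = 12.25 m²; P = 2y√(1+z²) = 2×2.36×2.417 = 11.41 m. Hydraulic radius R = A/P = 12.25/11.41 = 1.074 m. Q_A = (1/0.013)·12.25·1.074^(2/3)·√0.001 = 31.26 m³/s.
Channel B: With bottom width b = 1.42 m and side slope z = 0.98: A = (b + zy)y = (1.42 + 0.98×1.51)×1.51 = 4.379 m²; P = b + 2y√(1+z²) = 1.42 + 2×1.51×1.4 = 5.648 m. Hydraulic radius R = A/P = 4.379/5.648 = 0.7752 m. Q_B = (1/0.013)·4.379·0.7752^(2/3)·√0.001 = 8.988 m³/s.
Q_A = 31.26 m³/s vs Q_B = 8.988 m³/s, so channel A carries more.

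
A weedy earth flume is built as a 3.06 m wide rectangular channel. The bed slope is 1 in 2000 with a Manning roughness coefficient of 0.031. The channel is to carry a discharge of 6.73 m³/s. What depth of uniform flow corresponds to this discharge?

y_n = 3.02 m

Manning's equation rearranged: A R^(2/3) = nQ / (1·√S) = 0.031 × 6.73 / (√0.0005) = 9.33.
Try y = 3.59 m: A R^(2/3) = 11.51 — over.
Try y = 3.02 m: A R^(2/3) = 9.337 — ≈ 9.33.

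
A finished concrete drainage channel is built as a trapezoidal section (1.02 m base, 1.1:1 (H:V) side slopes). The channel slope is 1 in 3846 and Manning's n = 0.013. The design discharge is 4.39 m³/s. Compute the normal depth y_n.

Manning's equation rearranged: A R^(2/3) = nQ / (1·√S) = 0.013 × 4.39 / (√0.00026) = 3.539.
Trying y = 1.13 m: A R^(2/3) = 1.786 — too small.
Trying y = 1.83 m: A R^(2/3) = 5.016 — too large.
Trying y = 1.56 m: A R^(2/3) = 3.537 — ≈ 3.539.

y_n = 1.56 m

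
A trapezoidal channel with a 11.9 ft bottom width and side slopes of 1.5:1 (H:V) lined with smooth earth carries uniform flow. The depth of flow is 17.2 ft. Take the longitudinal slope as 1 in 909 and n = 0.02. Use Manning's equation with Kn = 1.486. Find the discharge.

Q = 6800 ft³/s

With bottom width b = 11.9 ft and side slope z = 1.5: A = (b + zy)y = (11.9 + 1.5×17.2)×17.2 = 648.4 ft²; P = b + 2y√(1+z²) = 11.9 + 2×17.2×1.803 = 73.92 ft.
Hydraulic radius R = A/P = 648.4/73.92 = 8.773 ft.
Manning's equation: Q = (1.486/n) A R^(2/3) S^(1/2) = (1.486/0.02) × 648.4 × 8.773^(2/3) × 0.0011^(1/2) = 6800 ft³/s.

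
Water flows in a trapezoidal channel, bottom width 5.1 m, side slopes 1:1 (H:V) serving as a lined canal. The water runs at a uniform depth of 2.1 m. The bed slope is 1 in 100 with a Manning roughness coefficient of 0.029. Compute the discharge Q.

With bottom width b = 5.1 m and side slope z = 1: A = (b + zy)y = (5.1 + 1×2.1)×2.1 = 15.12 m²; P = b + 2y√(1+z²) = 5.1 + 2×2.1×1.414 = 11.04 m.
Hydraulic radius R = A/P = 15.12/11.04 = 1.37 m.
Manning's equation: Q = (1/n) A R^(2/3) S^(1/2) = (1/0.029) × 15.12 × 1.37^(2/3) × 0.01^(1/2) = 64.3 m³/s.

Q = 64.3 m³/s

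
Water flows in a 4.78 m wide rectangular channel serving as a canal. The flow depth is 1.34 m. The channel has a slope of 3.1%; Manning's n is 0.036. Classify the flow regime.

Flow area A = b·y = 4.78 × 1.34 = 6.405 m². Wetted perimeter P = b + 2y = 4.78 + 2×1.34 = 7.46 m.
Hydraulic radius R = A/P = 6.405/7.46 = 0.8586 m.
V = (1/n) R^(2/3) √S = (1/0.036) × 0.8586^(2/3) × √0.031 = 4.418 m/s. Hydraulic depth D_h = A/T = 6.405/4.78 = 1.34 m.
Froude number Fr = V/√(g·D_h) = 4.418/√(9.81×1.34) = 1.22, which is greater than 1, so the flow is supercritical.

supercritical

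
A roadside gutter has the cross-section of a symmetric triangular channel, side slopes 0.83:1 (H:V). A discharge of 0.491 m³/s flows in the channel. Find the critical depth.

At critical depth, Q² T / (g A³) = 1, i.e. A³/T = Q²/g = 0.491²/9.81 = 0.02458.
At y = 0.698 m: A³/T = 0.05707 — high.
At y = 0.467 m: A³/T = 0.007651 — low.
At y = 0.59 m: A³/T = 0.02463 — matches.

y_c = 0.59 m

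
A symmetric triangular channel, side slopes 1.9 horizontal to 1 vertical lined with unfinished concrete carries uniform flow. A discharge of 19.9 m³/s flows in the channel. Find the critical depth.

y_c = 1.86 m

At critical depth, Q² T / (g A³) = 1, i.e. A³/T = Q²/g = 19.9²/9.81 = 40.37.
At y = 1.37 m: A³/T = 8.711 — low.
At y = 2.12 m: A³/T = 77.3 — high.
At y = 1.86 m: A³/T = 40.18 — close enough.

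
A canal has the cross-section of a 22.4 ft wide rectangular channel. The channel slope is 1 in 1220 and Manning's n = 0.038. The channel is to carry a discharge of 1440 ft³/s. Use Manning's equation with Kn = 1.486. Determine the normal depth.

Manning's equation rearranged: A R^(2/3) = nQ / (1.486·√S) = 0.038 × 1440 / (1.486 × √0.0008197) = 1286.
Try y = 18.9 ft: A R^(2/3) = 1554 — too large.
Try y = 16.3 ft: A R^(2/3) = 1290 — matches.

y_n = 16.3 ft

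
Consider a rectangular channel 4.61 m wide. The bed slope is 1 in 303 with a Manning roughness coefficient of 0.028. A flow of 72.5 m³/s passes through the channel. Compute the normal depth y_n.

y_n = 5.54 m

Manning's equation rearranged: A R^(2/3) = nQ / (1·√S) = 0.028 × 72.5 / (√0.0033) = 35.34.
At y = 6.22 m: A R^(2/3) = 40.55 — over.
At y = 4.15 m: A R^(2/3) = 24.87 — short.
At y = 5.54 m: A R^(2/3) = 35.34 — ≈ 35.34.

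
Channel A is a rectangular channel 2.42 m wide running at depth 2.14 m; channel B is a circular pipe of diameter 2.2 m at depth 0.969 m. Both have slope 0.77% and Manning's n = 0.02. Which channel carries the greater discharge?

channel A

Channel A: Flow area A = b·y = 2.42 × 2.14 = 5.179 m². Wetted perimeter P = b + 2y = 2.42 + 2×2.14 = 6.7 m. Hydraulic radius R = A/P = 5.179/6.7 = 0.773 m. Q_A = (1/0.02)·5.179·0.773^(2/3)·√0.0077 = 19.14 m³/s.
Channel B: For a circular section of diameter D = 2.2 m at depth y = 0.969 m, the central angle is θ = 2 arccos(1 − 2y/D) = 2.903 rad. Then A = (D²/8)(θ − sin θ) = 1.613 m² and P = Dθ/2 = 3.193 m. Hydraulic radius R = A/P = 1.613/3.193 = 0.5052 m. Q_B = (1/0.02)·1.613·0.5052^(2/3)·√0.0077 = 4.489 m³/s.
Q_A = 19.14 m³/s vs Q_B = 4.489 m³/s, so channel A carries more.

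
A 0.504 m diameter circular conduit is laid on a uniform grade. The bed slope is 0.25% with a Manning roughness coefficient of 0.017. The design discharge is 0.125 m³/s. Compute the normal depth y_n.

y_n = 0.356 m

Manning's equation rearranged: A R^(2/3) = nQ / (1·√S) = 0.017 × 0.125 / (√0.0025) = 0.0425.
Try y = 0.304 m: A R^(2/3) = 0.03396 — low.
Try y = 0.422 m: A R^(2/3) = 0.05107 — high.
Try y = 0.356 m: A R^(2/3) = 0.04248 — matches.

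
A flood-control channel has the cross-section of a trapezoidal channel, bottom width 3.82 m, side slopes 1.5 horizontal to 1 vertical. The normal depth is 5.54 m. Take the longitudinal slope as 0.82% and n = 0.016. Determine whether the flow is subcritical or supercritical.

supercritical

With bottom width b = 3.82 m and side slope z = 1.5: A = (b + zy)y = (3.82 + 1.5×5.54)×5.54 = 67.2 m²; P = b + 2y√(1+z²) = 3.82 + 2×5.54×1.803 = 23.79 m.
Hydraulic radius R = A/P = 67.2/23.79 = 2.824 m.
V = (1/n) R^(2/3) √S = (1/0.016) × 2.824^(2/3) × √0.0082 = 11.31 m/s. Hydraulic depth D_h = A/T = 67.2/20.44 = 3.288 m.
Froude number Fr = V/√(g·D_h) = 11.31/√(9.81×3.288) = 1.99, which is greater than 1, so the flow is supercritical.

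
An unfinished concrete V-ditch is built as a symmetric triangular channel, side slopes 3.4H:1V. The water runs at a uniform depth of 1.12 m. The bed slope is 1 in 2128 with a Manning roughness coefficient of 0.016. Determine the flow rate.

For a triangular section with side slope z = 3.4: A = zy² = 3.4×1.12² = 4.265 m²; P = 2y√(1+z²) = 2×1.12×3.544 = 7.939 m.
Hydraulic radius R = A/P = 4.265/7.939 = 0.5372 m.
Manning's equation: Q = (1/n) A R^(2/3) S^(1/2) = (1/0.016) × 4.265 × 0.5372^(2/3) × 0.0004699^(1/2) = 3.82 m³/s.

Q = 3.82 m³/s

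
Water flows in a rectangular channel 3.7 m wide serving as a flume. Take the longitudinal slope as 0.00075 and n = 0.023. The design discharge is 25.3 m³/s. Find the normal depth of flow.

Manning's equation rearranged: A R^(2/3) = nQ / (1·√S) = 0.023 × 25.3 / (√0.00075) = 21.25.
At y = 5.48 m: A R^(2/3) = 25.17 — high.
At y = 4.75 m: A R^(2/3) = 21.27 — matches.

y_n = 4.75 m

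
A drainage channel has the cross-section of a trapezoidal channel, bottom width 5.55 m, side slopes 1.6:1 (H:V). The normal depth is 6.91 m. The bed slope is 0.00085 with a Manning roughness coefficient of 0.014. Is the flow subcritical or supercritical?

subcritical

With bottom width b = 5.55 m and side slope z = 1.6: A = (b + zy)y = (5.55 + 1.6×6.91)×6.91 = 114.7 m²; P = b + 2y√(1+z²) = 5.55 + 2×6.91×1.887 = 31.63 m.
Hydraulic radius R = A/P = 114.7/31.63 = 3.628 m.
V = (1/n) R^(2/3) √S = (1/0.014) × 3.628^(2/3) × √0.00085 = 4.917 m/s. Hydraulic depth D_h = A/T = 114.7/27.66 = 4.148 m.
Froude number Fr = V/√(g·D_h) = 4.917/√(9.81×4.148) = 0.771, which is less than 1, so the flow is subcritical.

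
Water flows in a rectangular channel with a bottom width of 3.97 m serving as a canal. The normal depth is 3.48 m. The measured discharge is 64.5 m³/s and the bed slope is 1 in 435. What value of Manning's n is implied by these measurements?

Flow area A = b·y = 3.97 × 3.48 = 13.82 m². Wetted perimeter P = b + 2y = 3.97 + 2×3.48 = 10.93 m.
Hydraulic radius R = A/P = 13.82/10.93 = 1.264 m.
Rearranging Manning's equation: n = (1/Q) A R^(2/3) S^(1/2) = (1/64.5) × 13.82 × 1.264^(2/3) × √0.002299 = 0.012.

n = 0.012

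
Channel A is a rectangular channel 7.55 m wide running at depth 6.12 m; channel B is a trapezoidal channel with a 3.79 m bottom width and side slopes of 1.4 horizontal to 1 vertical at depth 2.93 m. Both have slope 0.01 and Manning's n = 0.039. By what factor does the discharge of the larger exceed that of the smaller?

2.5

Channel A: Flow area A = b·y = 7.55 × 6.12 = 46.21 m². Wetted perimeter P = b + 2y = 7.55 + 2×6.12 = 19.79 m. Hydraulic radius R = A/P = 46.21/19.79 = 2.335 m. Q_A = (1/0.039)·46.21·2.335^(2/3)·√0.01 = 208.5 m³/s.
Channel B: With bottom width b = 3.79 m and side slope z = 1.4: A = (b + zy)y = (3.79 + 1.4×2.93)×2.93 = 23.12 m²; P = b + 2y√(1+z²) = 3.79 + 2×2.93×1.72 = 13.87 m. Hydraulic radius R = A/P = 23.12/13.87 = 1.667 m. Q_B = (1/0.039)·23.12·1.667^(2/3)·√0.01 = 83.36 m³/s.
The larger discharge is 208.5 m³/s and the smaller is 83.36 m³/s; the ratio is 2.5.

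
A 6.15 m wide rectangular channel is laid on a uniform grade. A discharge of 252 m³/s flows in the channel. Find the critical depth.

For a rectangular channel, critical depth y_c = (q²/g)^(1/3) where q = Q/b = 252/6.15 = 40.98 m²/s.
So y_c = (40.98²/9.81)^(1/3) = 5.55 m.

y_c = 5.55 m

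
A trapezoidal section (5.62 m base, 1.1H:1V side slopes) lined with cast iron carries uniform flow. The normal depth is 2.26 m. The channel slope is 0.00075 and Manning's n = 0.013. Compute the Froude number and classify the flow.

subcritical

With bottom width b = 5.62 m and side slope z = 1.1: A = (b + zy)y = (5.62 + 1.1×2.26)×2.26 = 18.32 m²; P = b + 2y√(1+z²) = 5.62 + 2×2.26×1.487 = 12.34 m.
Hydraulic radius R = A/P = 18.32/12.34 = 1.485 m.
V = (1/n) R^(2/3) √S = (1/0.013) × 1.485^(2/3) × √0.00075 = 2.742 m/s. Hydraulic depth D_h = A/T = 18.32/10.59 = 1.73 m.
Froude number Fr = V/√(g·D_h) = 2.742/√(9.81×1.73) = 0.666, which is less than 1, so the flow is subcritical.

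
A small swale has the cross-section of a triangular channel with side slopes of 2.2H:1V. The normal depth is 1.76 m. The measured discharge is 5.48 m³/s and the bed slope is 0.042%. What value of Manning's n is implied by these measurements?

n = 0.022

For a triangular section with side slope z = 2.2: A = zy² = 2.2×1.76² = 6.815 m²; P = 2y√(1+z²) = 2×1.76×2.417 = 8.506 m.
Hydraulic radius R = A/P = 6.815/8.506 = 0.8011 m.
Rearranging Manning's equation: n = (1/Q) A R^(2/3) S^(1/2) = (1/5.48) × 6.815 × 0.8011^(2/3) × √0.00042 = 0.022.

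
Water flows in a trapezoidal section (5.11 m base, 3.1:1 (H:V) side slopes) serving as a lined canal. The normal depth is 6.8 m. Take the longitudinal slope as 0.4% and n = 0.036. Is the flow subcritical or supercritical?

subcritical

With bottom width b = 5.11 m and side slope z = 3.1: A = (b + zy)y = (5.11 + 3.1×6.8)×6.8 = 178.1 m²; P = b + 2y√(1+z²) = 5.11 + 2×6.8×3.257 = 49.41 m.
Hydraulic radius R = A/P = 178.1/49.41 = 3.604 m.
V = (1/n) R^(2/3) √S = (1/0.036) × 3.604^(2/3) × √0.004 = 4.13 m/s. Hydraulic depth D_h = A/T = 178.1/47.27 = 3.768 m.
Froude number Fr = V/√(g·D_h) = 4.13/√(9.81×3.768) = 0.679, which is less than 1, so the flow is subcritical.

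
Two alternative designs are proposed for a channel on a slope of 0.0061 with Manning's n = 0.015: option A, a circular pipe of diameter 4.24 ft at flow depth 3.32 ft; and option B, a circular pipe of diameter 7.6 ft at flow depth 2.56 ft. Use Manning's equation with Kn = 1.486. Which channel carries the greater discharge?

channel B

Channel A: For a circular section of diameter D = 4.24 ft at depth y = 3.32 ft, the central angle is θ = 2 arccos(1 − 2y/D) = 4.345 rad. Then A = (D²/8)(θ − sin θ) = 11.86 ft² and P = Dθ/2 = 9.211 ft. Hydraulic radius R = A/P = 11.86/9.211 = 1.288 ft. Q_A = (1.486/0.015)·11.86·1.288^(2/3)·√0.0061 = 108.6 ft³/s.
Channel B: For a circular section of diameter D = 7.6 ft at depth y = 2.56 ft, the central angle is θ = 2 arccos(1 − 2y/D) = 2.477 rad. Then A = (D²/8)(θ − sin θ) = 13.43 ft² and P = Dθ/2 = 9.412 ft. Hydraulic radius R = A/P = 13.43/9.412 = 1.427 ft. Q_B = (1.486/0.015)·13.43·1.427^(2/3)·√0.0061 = 131.7 ft³/s.
Q_A = 108.6 ft³/s vs Q_B = 131.7 ft³/s, so channel B carries more.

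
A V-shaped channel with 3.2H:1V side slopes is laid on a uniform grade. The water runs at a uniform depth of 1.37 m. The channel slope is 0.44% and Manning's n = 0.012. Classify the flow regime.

For a triangular section with side slope z = 3.2: A = zy² = 3.2×1.37² = 6.006 m²; P = 2y√(1+z²) = 2×1.37×3.353 = 9.186 m.
Hydraulic radius R = A/P = 6.006/9.186 = 0.6538 m.
V = (1/n) R^(2/3) √S = (1/0.012) × 0.6538^(2/3) × √0.0044 = 4.164 m/s. Hydraulic depth D_h = A/T = 6.006/8.768 = 0.685 m.
Froude number Fr = V/√(g·D_h) = 4.164/√(9.81×0.685) = 1.61, which is greater than 1, so the flow is supercritical.

supercritical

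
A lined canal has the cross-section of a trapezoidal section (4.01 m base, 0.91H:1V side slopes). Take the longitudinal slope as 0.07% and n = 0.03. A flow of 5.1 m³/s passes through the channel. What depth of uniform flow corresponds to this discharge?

Manning's equation rearranged: A R^(2/3) = nQ / (1·√S) = 0.03 × 5.1 / (√0.0007) = 5.783.
Try y = 1.39 m: A R^(2/3) = 7.055 — high.
Try y = 0.889 m: A R^(2/3) = 3.273 — low.
Try y = 1.24 m: A R^(2/3) = 5.786 — close enough.

y_n = 1.24 m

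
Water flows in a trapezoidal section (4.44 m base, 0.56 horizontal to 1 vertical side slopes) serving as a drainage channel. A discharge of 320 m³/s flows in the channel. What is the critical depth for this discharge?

At critical depth, Q² T / (g A³) = 1, i.e. A³/T = Q²/g = 320²/9.81 = 10440.
At y = 5.56 m: A³/T = 6944 — low.
At y = 7.88 m: A³/T = 25590 — high.
At y = 6.21 m: A³/T = 10430 — ≈ 10440.

y_c = 6.21 m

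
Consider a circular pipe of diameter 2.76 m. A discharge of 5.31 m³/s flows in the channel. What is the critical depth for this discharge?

At critical depth, Q² T / (g A³) = 1, i.e. A³/T = Q²/g = 5.31²/9.81 = 2.874.
Try y = 0.762 m: A³/T = 0.9851 — low.
Try y = 1 m: A³/T = 2.821 — close enough.

y_c = 1 m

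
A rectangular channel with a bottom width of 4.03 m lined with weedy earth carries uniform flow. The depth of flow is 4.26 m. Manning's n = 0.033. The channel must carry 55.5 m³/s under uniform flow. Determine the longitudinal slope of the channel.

S = 0.00749

Flow area A = b·y = 4.03 × 4.26 = 17.17 m². Wetted perimeter P = b + 2y = 4.03 + 2×4.26 = 12.55 m.
Hydraulic radius R = A/P = 17.17/12.55 = 1.368 m.
From Manning's equation, S = [nQ / (1 A R^(2/3))]² = [0.033 × 55.5 / (1 × 17.17 × 1.368^(2/3))]² = 0.00749.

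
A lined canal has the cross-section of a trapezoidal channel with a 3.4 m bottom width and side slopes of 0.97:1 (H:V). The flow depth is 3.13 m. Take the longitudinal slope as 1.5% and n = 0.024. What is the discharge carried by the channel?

With bottom width b = 3.4 m and side slope z = 0.97: A = (b + zy)y = (3.4 + 0.97×3.13)×3.13 = 20.14 m²; P = b + 2y√(1+z²) = 3.4 + 2×3.13×1.393 = 12.12 m.
Hydraulic radius R = A/P = 20.14/12.12 = 1.662 m.
Manning's equation: Q = (1/n) A R^(2/3) S^(1/2) = (1/0.024) × 20.14 × 1.662^(2/3) × 0.015^(1/2) = 144 m³/s.

Q = 144 m³/s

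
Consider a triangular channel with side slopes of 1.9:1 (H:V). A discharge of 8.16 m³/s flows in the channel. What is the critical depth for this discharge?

y_c = 1.3 m

At critical depth, Q² T / (g A³) = 1, i.e. A³/T = Q²/g = 8.16²/9.81 = 6.788.
Try y = 1.67 m: A³/T = 23.45 — high.
Try y = 1.08 m: A³/T = 2.652 — low.
Try y = 1.3 m: A³/T = 6.702 — matches.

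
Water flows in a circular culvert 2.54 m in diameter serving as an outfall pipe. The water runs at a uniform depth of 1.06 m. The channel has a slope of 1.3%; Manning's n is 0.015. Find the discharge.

For a circular section of diameter D = 2.54 m at depth y = 1.06 m, the central angle is θ = 2 arccos(1 − 2y/D) = 2.809 rad. Then A = (D²/8)(θ − sin θ) = 2.003 m² and P = Dθ/2 = 3.568 m.
Hydraulic radius R = A/P = 2.003/3.568 = 0.5613 m.
Manning's equation: Q = (1/n) A R^(2/3) S^(1/2) = (1/0.015) × 2.003 × 0.5613^(2/3) × 0.013^(1/2) = 10.4 m³/s.

Q = 10.4 m³/s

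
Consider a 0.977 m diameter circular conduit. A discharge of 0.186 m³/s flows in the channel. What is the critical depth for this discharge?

y_c = 0.241 m

At critical depth, Q² T / (g A³) = 1, i.e. A³/T = Q²/g = 0.186²/9.81 = 0.003527.
Trying y = 0.289 m: A³/T = 0.007157 — over.
Trying y = 0.176 m: A³/T = 0.001033 — short.
Trying y = 0.241 m: A³/T = 0.003532 — ≈ 0.003527.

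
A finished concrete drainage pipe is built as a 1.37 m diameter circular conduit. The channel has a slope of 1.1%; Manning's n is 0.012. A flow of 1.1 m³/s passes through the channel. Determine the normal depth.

y_n = 0.387 m

Manning's equation rearranged: A R^(2/3) = nQ / (1·√S) = 0.012 × 1.1 / (√0.011) = 0.1259.
Trying y = 0.324 m: A R^(2/3) = 0.08851 — low.
Trying y = 0.452 m: A R^(2/3) = 0.1696 — high.
Trying y = 0.387 m: A R^(2/3) = 0.1257 — ≈ 0.1259.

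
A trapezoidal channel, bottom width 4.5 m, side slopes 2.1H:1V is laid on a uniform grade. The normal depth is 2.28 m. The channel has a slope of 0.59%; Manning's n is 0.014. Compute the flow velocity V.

With bottom width b = 4.5 m and side slope z = 2.1: A = (b + zy)y = (4.5 + 2.1×2.28)×2.28 = 21.18 m²; P = b + 2y√(1+z²) = 4.5 + 2×2.28×2.326 = 15.11 m.
Hydraulic radius R = A/P = 21.18/15.11 = 1.402 m.
From Manning's equation, V = (1/n) R^(2/3) S^(1/2) = (1/0.014) × 1.402^(2/3) × 0.0059^(1/2) = 6.87 m/s.

V = 6.87 m/s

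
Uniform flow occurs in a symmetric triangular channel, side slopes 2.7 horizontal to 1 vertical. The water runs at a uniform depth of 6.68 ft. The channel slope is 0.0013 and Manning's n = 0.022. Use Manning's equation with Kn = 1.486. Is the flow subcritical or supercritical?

For a triangular section with side slope z = 2.7: A = zy² = 2.7×6.68² = 120.5 ft²; P = 2y√(1+z²) = 2×6.68×2.879 = 38.47 ft.
Hydraulic radius R = A/P = 120.5/38.47 = 3.132 ft.
V = (1.486/n) R^(2/3) √S = (1.486/0.022) × 3.132^(2/3) × √0.0013 = 5.213 ft/s. Hydraulic depth D_h = A/T = 120.5/36.07 = 3.34 ft.
Froude number Fr = V/√(g·D_h) = 5.213/√(32.2×3.34) = 0.503, which is less than 1, so the flow is subcritical.

subcritical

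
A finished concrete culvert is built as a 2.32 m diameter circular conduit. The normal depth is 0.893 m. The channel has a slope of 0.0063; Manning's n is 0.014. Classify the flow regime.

For a circular section of diameter D = 2.32 m at depth y = 0.893 m, the central angle is θ = 2 arccos(1 − 2y/D) = 2.677 rad. Then A = (D²/8)(θ − sin θ) = 1.5 m² and P = Dθ/2 = 3.105 m.
Hydraulic radius R = A/P = 1.5/3.105 = 0.4829 m.
V = (1/n) R^(2/3) √S = (1/0.014) × 0.4829^(2/3) × √0.0063 = 3.49 m/s. Hydraulic depth D_h = A/T = 1.5/2.258 = 0.6643 m.
Froude number Fr = V/√(g·D_h) = 3.49/√(9.81×0.6643) = 1.37, which is greater than 1, so the flow is supercritical.

supercritical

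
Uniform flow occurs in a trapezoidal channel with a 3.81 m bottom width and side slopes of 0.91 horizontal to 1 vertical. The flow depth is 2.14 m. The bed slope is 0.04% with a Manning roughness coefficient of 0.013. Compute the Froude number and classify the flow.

With bottom width b = 3.81 m and side slope z = 0.91: A = (b + zy)y = (3.81 + 0.91×2.14)×2.14 = 12.32 m²; P = b + 2y√(1+z²) = 3.81 + 2×2.14×1.352 = 9.597 m.
Hydraulic radius R = A/P = 12.32/9.597 = 1.284 m.
V = (1/n) R^(2/3) √S = (1/0.013) × 1.284^(2/3) × √0.0004 = 1.817 m/s. Hydraulic depth D_h = A/T = 12.32/7.705 = 1.599 m.
Froude number Fr = V/√(g·D_h) = 1.817/√(9.81×1.599) = 0.459, which is less than 1, so the flow is subcritical.

subcritical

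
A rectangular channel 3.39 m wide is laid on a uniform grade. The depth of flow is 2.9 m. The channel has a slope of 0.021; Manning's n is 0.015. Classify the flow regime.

Flow area A = b·y = 3.39 × 2.9 = 9.831 m². Wetted perimeter P = b + 2y = 3.39 + 2×2.9 = 9.19 m.
Hydraulic radius R = A/P = 9.831/9.19 = 1.07 m.
V = (1/n) R^(2/3) √S = (1/0.015) × 1.07^(2/3) × √0.021 = 10.11 m/s. Hydraulic depth D_h = A/T = 9.831/3.39 = 2.9 m.
Froude number Fr = V/√(g·D_h) = 10.11/√(9.81×2.9) = 1.89, which is greater than 1, so the flow is supercritical.

supercritical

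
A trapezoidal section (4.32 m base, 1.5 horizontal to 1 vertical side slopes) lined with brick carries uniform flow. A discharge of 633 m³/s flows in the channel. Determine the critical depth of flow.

At critical depth, Q² T / (g A³) = 1, i.e. A³/T = Q²/g = 633²/9.81 = 40840.
Try y = 8.19 m: A³/T = 87060 — too large.
Try y = 5.25 m: A³/T = 13080 — too small.
Try y = 6.88 m: A³/T = 40940 — matches.

y_c = 6.88 m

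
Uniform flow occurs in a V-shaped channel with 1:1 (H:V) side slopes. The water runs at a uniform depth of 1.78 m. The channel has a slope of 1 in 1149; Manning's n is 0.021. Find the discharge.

For a triangular section with side slope z = 1: A = zy² = 1×1.78² = 3.168 m²; P = 2y√(1+z²) = 2×1.78×1.414 = 5.035 m.
Hydraulic radius R = A/P = 3.168/5.035 = 0.6293 m.
Manning's equation: Q = (1/n) A R^(2/3) S^(1/2) = (1/0.021) × 3.168 × 0.6293^(2/3) × 0.0008703^(1/2) = 3.27 m³/s.

Q = 3.27 m³/s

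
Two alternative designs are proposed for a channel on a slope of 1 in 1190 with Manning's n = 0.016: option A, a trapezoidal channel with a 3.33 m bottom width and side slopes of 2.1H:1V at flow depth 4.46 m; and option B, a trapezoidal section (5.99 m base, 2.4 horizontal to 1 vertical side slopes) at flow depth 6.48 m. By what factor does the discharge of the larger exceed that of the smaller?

3.22

Channel A: With bottom width b = 3.33 m and side slope z = 2.1: A = (b + zy)y = (3.33 + 2.1×4.46)×4.46 = 56.62 m²; P = b + 2y√(1+z²) = 3.33 + 2×4.46×2.326 = 24.08 m. Hydraulic radius R = A/P = 56.62/24.08 = 2.352 m. Q_A = (1/0.016)·56.62·2.352^(2/3)·√0.0008403 = 181.4 m³/s.
Channel B: With bottom width b = 5.99 m and side slope z = 2.4: A = (b + zy)y = (5.99 + 2.4×6.48)×6.48 = 139.6 m²; P = b + 2y√(1+z²) = 5.99 + 2×6.48×2.6 = 39.69 m. Hydraulic radius R = A/P = 139.6/39.69 = 3.517 m. Q_B = (1/0.016)·139.6·3.517^(2/3)·√0.0008403 = 584.9 m³/s.
The larger discharge is 584.9 m³/s and the smaller is 181.4 m³/s; the ratio is 3.22.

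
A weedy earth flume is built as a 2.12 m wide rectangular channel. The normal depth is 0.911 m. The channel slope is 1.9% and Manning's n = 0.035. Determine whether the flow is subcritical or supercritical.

Flow area A = b·y = 2.12 × 0.911 = 1.931 m². Wetted perimeter P = b + 2y = 2.12 + 2×0.911 = 3.942 m.
Hydraulic radius R = A/P = 1.931/3.942 = 0.4899 m.
V = (1/n) R^(2/3) √S = (1/0.035) × 0.4899^(2/3) × √0.019 = 2.448 m/s. Hydraulic depth D_h = A/T = 1.931/2.12 = 0.911 m.
Froude number Fr = V/√(g·D_h) = 2.448/√(9.81×0.911) = 0.819, which is less than 1, so the flow is subcritical.

subcritical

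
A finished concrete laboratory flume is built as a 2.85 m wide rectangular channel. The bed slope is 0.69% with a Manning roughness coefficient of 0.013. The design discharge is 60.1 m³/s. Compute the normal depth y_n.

Manning's equation rearranged: A R^(2/3) = nQ / (1·√S) = 0.013 × 60.1 / (√0.0069) = 9.406.
At y = 2.26 m: A R^(2/3) = 5.888 — low.
At y = 3.31 m: A R^(2/3) = 9.409 — ≈ 9.406.

y_n = 3.31 m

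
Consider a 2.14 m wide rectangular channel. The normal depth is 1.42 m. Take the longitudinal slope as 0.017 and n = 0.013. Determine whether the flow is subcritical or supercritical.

supercritical

Flow area A = b·y = 2.14 × 1.42 = 3.039 m². Wetted perimeter P = b + 2y = 2.14 + 2×1.42 = 4.98 m.
Hydraulic radius R = A/P = 3.039/4.98 = 0.6102 m.
V = (1/n) R^(2/3) √S = (1/0.013) × 0.6102^(2/3) × √0.017 = 7.215 m/s. Hydraulic depth D_h = A/T = 3.039/2.14 = 1.42 m.
Froude number Fr = V/√(g·D_h) = 7.215/√(9.81×1.42) = 1.93, which is greater than 1, so the flow is supercritical.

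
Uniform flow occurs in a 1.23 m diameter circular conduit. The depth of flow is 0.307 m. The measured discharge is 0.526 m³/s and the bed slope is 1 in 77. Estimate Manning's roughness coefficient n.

n = 0.016

For a circular section of diameter D = 1.23 m at depth y = 0.307 m, the central angle is θ = 2 arccos(1 − 2y/D) = 2.093 rad. Then A = (D²/8)(θ − sin θ) = 0.2318 m² and P = Dθ/2 = 1.287 m.
Hydraulic radius R = A/P = 0.2318/1.287 = 0.1801 m.
Rearranging Manning's equation: n = (1/Q) A R^(2/3) S^(1/2) = (1/0.526) × 0.2318 × 0.1801^(2/3) × √0.01299 = 0.016.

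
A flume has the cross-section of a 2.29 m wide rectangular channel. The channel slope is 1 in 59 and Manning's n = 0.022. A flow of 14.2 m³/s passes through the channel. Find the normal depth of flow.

y_n = 1.42 m

Manning's equation rearranged: A R^(2/3) = nQ / (1·√S) = 0.022 × 14.2 / (√0.01695) = 2.4.
Trying y = 1.08 m: A R^(2/3) = 1.672 — too small.
Trying y = 1.78 m: A R^(2/3) = 3.204 — too large.
Trying y = 1.42 m: A R^(2/3) = 2.4 — matches.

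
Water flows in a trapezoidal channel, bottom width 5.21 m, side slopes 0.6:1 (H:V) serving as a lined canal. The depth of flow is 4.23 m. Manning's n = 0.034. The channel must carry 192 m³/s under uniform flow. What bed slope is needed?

With bottom width b = 5.21 m and side slope z = 0.6: A = (b + zy)y = (5.21 + 0.6×4.23)×4.23 = 32.77 m²; P = b + 2y√(1+z²) = 5.21 + 2×4.23×1.166 = 15.08 m.
Hydraulic radius R = A/P = 32.77/15.08 = 2.174 m.
From Manning's equation, S = [nQ / (1 A R^(2/3))]² = [0.034 × 192 / (1 × 32.77 × 2.174^(2/3))]² = 0.0141.

S = 0.0141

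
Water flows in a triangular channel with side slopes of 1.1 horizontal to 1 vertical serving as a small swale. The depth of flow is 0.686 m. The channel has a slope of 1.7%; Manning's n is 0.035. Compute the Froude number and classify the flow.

For a triangular section with side slope z = 1.1: A = zy² = 1.1×0.686² = 0.5177 m²; P = 2y√(1+z²) = 2×0.686×1.487 = 2.04 m.
Hydraulic radius R = A/P = 0.5177/2.04 = 0.2538 m.
V = (1/n) R^(2/3) √S = (1/0.035) × 0.2538^(2/3) × √0.017 = 1.493 m/s. Hydraulic depth D_h = A/T = 0.5177/1.509 = 0.343 m.
Froude number Fr = V/√(g·D_h) = 1.493/√(9.81×0.343) = 0.814, which is less than 1, so the flow is subcritical.

subcritical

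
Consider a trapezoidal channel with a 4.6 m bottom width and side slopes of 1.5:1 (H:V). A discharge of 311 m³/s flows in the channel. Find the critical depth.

At critical depth, Q² T / (g A³) = 1, i.e. A³/T = Q²/g = 311²/9.81 = 9859.
Trying y = 4.17 m: A³/T = 5421 — too small.
Trying y = 4.84 m: A³/T = 9892 — matches.

y_c = 4.84 m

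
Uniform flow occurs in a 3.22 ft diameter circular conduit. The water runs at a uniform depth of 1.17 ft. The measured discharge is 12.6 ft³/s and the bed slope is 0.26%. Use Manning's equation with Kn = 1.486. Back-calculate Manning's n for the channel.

For a circular section of diameter D = 3.22 ft at depth y = 1.17 ft, the central angle is θ = 2 arccos(1 − 2y/D) = 2.588 rad. Then A = (D²/8)(θ − sin θ) = 2.673 ft² and P = Dθ/2 = 4.167 ft.
Hydraulic radius R = A/P = 2.673/4.167 = 0.6415 ft.
Rearranging Manning's equation: n = (1.486/Q) A R^(2/3) S^(1/2) = (1.486/12.6) × 2.673 × 0.6415^(2/3) × √0.0026 = 0.012.

n = 0.012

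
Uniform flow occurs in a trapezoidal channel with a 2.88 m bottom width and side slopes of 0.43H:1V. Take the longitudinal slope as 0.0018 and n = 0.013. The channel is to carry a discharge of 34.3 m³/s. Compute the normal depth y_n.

Manning's equation rearranged: A R^(2/3) = nQ / (1·√S) = 0.013 × 34.3 / (√0.0018) = 10.51.
At y = 2.86 m: A R^(2/3) = 13.93 — high.
At y = 2.18 m: A R^(2/3) = 8.821 — low.
At y = 2.42 m: A R^(2/3) = 10.5 — matches.

y_n = 2.42 m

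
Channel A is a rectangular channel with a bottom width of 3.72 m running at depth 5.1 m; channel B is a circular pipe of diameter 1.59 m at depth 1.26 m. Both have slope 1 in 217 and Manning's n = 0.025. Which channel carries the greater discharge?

Channel A: Flow area A = b·y = 3.72 × 5.1 = 18.97 m². Wetted perimeter P = b + 2y = 3.72 + 2×5.1 = 13.92 m. Hydraulic radius R = A/P = 18.97/13.92 = 1.363 m. Q_A = (1/0.025)·18.97·1.363^(2/3)·√0.004608 = 63.33 m³/s.
Channel B: For a circular section of diameter D = 1.59 m at depth y = 1.26 m, the central angle is θ = 2 arccos(1 − 2y/D) = 4.391 rad. Then A = (D²/8)(θ − sin θ) = 1.687 m² and P = Dθ/2 = 3.491 m. Hydraulic radius R = A/P = 1.687/3.491 = 0.4834 m. Q_B = (1/0.025)·1.687·0.4834^(2/3)·√0.004608 = 2.822 m³/s.
Q_A = 63.33 m³/s vs Q_B = 2.822 m³/s, so channel A carries more.

channel A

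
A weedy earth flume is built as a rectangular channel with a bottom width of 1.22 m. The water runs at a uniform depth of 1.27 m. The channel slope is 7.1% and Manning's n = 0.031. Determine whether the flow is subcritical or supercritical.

Flow area A = b·y = 1.22 × 1.27 = 1.549 m². Wetted perimeter P = b + 2y = 1.22 + 2×1.27 = 3.76 m.
Hydraulic radius R = A/P = 1.549/3.76 = 0.4121 m.
V = (1/n) R^(2/3) √S = (1/0.031) × 0.4121^(2/3) × √0.071 = 4.76 m/s. Hydraulic depth D_h = A/T = 1.549/1.22 = 1.27 m.
Froude number Fr = V/√(g·D_h) = 4.76/√(9.81×1.27) = 1.35, which is greater than 1, so the flow is supercritical.

supercritical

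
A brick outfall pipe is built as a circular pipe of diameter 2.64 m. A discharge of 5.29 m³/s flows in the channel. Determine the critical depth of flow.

At critical depth, Q² T / (g A³) = 1, i.e. A³/T = Q²/g = 5.29²/9.81 = 2.853.
Try y = 0.775 m: A³/T = 1.001 — low.
Try y = 1.02 m: A³/T = 2.892 — ≈ 2.853.

y_c = 1.02 m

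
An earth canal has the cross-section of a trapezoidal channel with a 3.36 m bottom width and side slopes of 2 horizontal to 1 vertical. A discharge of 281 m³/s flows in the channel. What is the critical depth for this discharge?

At critical depth, Q² T / (g A³) = 1, i.e. A³/T = Q²/g = 281²/9.81 = 8049.
At y = 5.46 m: A³/T = 18810 — high.
At y = 3.1 m: A³/T = 1652 — low.
At y = 4.5 m: A³/T = 8055 — close enough.

y_c = 4.5 m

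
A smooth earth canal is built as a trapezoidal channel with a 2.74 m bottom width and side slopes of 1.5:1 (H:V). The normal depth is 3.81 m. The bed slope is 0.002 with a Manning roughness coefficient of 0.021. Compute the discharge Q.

With bottom width b = 2.74 m and side slope z = 1.5: A = (b + zy)y = (2.74 + 1.5×3.81)×3.81 = 32.21 m²; P = b + 2y√(1+z²) = 2.74 + 2×3.81×1.803 = 16.48 m.
Hydraulic radius R = A/P = 32.21/16.48 = 1.955 m.
Manning's equation: Q = (1/n) A R^(2/3) S^(1/2) = (1/0.021) × 32.21 × 1.955^(2/3) × 0.002^(1/2) = 107 m³/s.

Q = 107 m³/s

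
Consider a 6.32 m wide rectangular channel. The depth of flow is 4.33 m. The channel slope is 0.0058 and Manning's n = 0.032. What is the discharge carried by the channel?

Q = 97.3 m³/s

Flow area A = b·y = 6.32 × 4.33 = 27.37 m². Wetted perimeter P = b + 2y = 6.32 + 2×4.33 = 14.98 m.
Hydraulic radius R = A/P = 27.37/14.98 = 1.827 m.
Manning's equation: Q = (1/n) A R^(2/3) S^(1/2) = (1/0.032) × 27.37 × 1.827^(2/3) × 0.0058^(1/2) = 97.3 m³/s.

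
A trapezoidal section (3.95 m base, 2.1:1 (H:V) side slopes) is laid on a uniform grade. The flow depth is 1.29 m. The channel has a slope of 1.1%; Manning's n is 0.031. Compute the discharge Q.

Q = 26.3 m³/s

With bottom width b = 3.95 m and side slope z = 2.1: A = (b + zy)y = (3.95 + 2.1×1.29)×1.29 = 8.59 m²; P = b + 2y√(1+z²) = 3.95 + 2×1.29×2.326 = 9.951 m.
Hydraulic radius R = A/P = 8.59/9.951 = 0.8632 m.
Manning's equation: Q = (1/n) A R^(2/3) S^(1/2) = (1/0.031) × 8.59 × 0.8632^(2/3) × 0.011^(1/2) = 26.3 m³/s.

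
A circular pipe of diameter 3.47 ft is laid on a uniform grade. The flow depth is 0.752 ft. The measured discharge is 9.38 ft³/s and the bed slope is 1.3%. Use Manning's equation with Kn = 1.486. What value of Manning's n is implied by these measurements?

For a circular section of diameter D = 3.47 ft at depth y = 0.752 ft, the central angle is θ = 2 arccos(1 − 2y/D) = 1.937 rad. Then A = (D²/8)(θ − sin θ) = 1.51 ft² and P = Dθ/2 = 3.361 ft.
Hydraulic radius R = A/P = 1.51/3.361 = 0.4493 ft.
Rearranging Manning's equation: n = (1.486/Q) A R^(2/3) S^(1/2) = (1.486/9.38) × 1.51 × 0.4493^(2/3) × √0.013 = 0.016.

n = 0.016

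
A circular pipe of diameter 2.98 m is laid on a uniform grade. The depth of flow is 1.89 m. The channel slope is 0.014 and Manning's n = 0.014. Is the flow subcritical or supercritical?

supercritical

For a circular section of diameter D = 2.98 m at depth y = 1.89 m, the central angle is θ = 2 arccos(1 − 2y/D) = 3.685 rad. Then A = (D²/8)(θ − sin θ) = 4.665 m² and P = Dθ/2 = 5.491 m.
Hydraulic radius R = A/P = 4.665/5.491 = 0.8496 m.
V = (1/n) R^(2/3) √S = (1/0.014) × 0.8496^(2/3) × √0.014 = 7.581 m/s. Hydraulic depth D_h = A/T = 4.665/2.871 = 1.625 m.
Froude number Fr = V/√(g·D_h) = 7.581/√(9.81×1.625) = 1.9, which is greater than 1, so the flow is supercritical.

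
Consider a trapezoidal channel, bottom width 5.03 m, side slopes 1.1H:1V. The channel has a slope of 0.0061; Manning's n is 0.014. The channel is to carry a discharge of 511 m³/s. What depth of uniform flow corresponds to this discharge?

Manning's equation rearranged: A R^(2/3) = nQ / (1·√S) = 0.014 × 511 / (√0.0061) = 91.6.
Trying y = 5.68 m: A R^(2/3) = 130.9 — high.
Trying y = 4.2 m: A R^(2/3) = 70.9 — low.
Trying y = 4.77 m: A R^(2/3) = 91.54 — ≈ 91.6.

y_n = 4.77 m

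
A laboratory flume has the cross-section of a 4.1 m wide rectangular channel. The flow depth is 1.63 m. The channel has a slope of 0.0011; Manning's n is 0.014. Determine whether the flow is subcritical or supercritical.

subcritical

Flow area A = b·y = 4.1 × 1.63 = 6.683 m². Wetted perimeter P = b + 2y = 4.1 + 2×1.63 = 7.36 m.
Hydraulic radius R = A/P = 6.683/7.36 = 0.908 m.
V = (1/n) R^(2/3) √S = (1/0.014) × 0.908^(2/3) × √0.0011 = 2.221 m/s. Hydraulic depth D_h = A/T = 6.683/4.1 = 1.63 m.
Froude number Fr = V/√(g·D_h) = 2.221/√(9.81×1.63) = 0.556, which is less than 1, so the flow is subcritical.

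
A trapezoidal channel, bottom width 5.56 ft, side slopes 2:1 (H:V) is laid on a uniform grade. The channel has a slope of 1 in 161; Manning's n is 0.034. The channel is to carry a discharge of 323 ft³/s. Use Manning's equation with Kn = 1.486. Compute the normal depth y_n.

Manning's equation rearranged: A R^(2/3) = nQ / (1.486·√S) = 0.034 × 323 / (1.486 × √0.006211) = 93.77.
Try y = 4.56 ft: A R^(2/3) = 125.9 — too large.
Try y = 3.98 ft: A R^(2/3) = 93.86 — ≈ 93.77.

y_n = 3.98 ft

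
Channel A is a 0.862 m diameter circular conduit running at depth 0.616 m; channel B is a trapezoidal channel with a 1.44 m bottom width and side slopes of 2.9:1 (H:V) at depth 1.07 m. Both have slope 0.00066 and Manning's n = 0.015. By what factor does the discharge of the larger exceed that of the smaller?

19.3

Channel A: For a circular section of diameter D = 0.862 m at depth y = 0.616 m, the central angle is θ = 2 arccos(1 − 2y/D) = 4.029 rad. Then A = (D²/8)(θ − sin θ) = 0.4462 m² and P = Dθ/2 = 1.736 m. Hydraulic radius R = A/P = 0.4462/1.736 = 0.257 m. Q_A = (1/0.015)·0.4462·0.257^(2/3)·√0.00066 = 0.3089 m³/s.
Channel B: With bottom width b = 1.44 m and side slope z = 2.9: A = (b + zy)y = (1.44 + 2.9×1.07)×1.07 = 4.861 m²; P = b + 2y√(1+z²) = 1.44 + 2×1.07×3.068 = 8.005 m. Hydraulic radius R = A/P = 4.861/8.005 = 0.6073 m. Q_B = (1/0.015)·4.861·0.6073^(2/3)·√0.00066 = 5.97 m³/s.
The larger discharge is 5.97 m³/s and the smaller is 0.3089 m³/s; the ratio is 19.3.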